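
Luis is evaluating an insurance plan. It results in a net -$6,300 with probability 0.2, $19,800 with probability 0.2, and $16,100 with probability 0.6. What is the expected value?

$12,360

EV = 0.2 × (-6300) + 0.2 × 19800 + 0.6 × 16100 = -1260 + 3960 + 9660 = 12360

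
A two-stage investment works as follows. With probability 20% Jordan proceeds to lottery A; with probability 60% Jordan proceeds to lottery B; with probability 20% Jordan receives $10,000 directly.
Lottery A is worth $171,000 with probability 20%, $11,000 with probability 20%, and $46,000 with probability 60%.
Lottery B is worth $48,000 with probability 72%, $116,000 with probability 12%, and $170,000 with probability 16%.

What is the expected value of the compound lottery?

EV(A) = 0.2 × 171000 + 0.2 × 11000 + 0.6 × 46000 = 34200 + 2200 + 27600 = 64000
EV(B) = 0.72 × 48000 + 0.12 × 116000 + 0.16 × 170000 = 34560 + 13920 + 27200 = 75680
Branch C: 10000 (certain)
Overall = 0.2 × 64000 + 0.6 × 75680 + 0.2 × 10000 = 12800 + 45408 + 2000 = 60208

$60,208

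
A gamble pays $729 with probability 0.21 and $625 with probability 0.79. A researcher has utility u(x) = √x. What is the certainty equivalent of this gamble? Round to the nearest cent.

E[u] = 0.21·√729 + 0.79·√625 = 0.21·27 + 0.79·25 = 25.42
CE = (25.42)² = 646.1764

$646.18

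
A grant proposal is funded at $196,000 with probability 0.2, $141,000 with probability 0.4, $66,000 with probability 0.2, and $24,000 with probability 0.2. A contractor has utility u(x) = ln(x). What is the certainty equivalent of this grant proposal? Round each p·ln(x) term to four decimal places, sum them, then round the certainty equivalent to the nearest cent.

E[u] = 0.2·ln(196000) + 0.4·ln(141000) + 0.2·ln(66000) + 0.2·ln(24000) = 2.4372 + 4.7426 + 2.2195 + 2.0172 = 11.4165
CE = e^11.4165 ≈ 90807.76

$90,807.76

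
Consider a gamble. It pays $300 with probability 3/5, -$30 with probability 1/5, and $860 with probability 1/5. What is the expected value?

$346

EV = 3/5 × 300 + 1/5 × (-30) + 1/5 × 860 = 180 − 6 + 172 = 346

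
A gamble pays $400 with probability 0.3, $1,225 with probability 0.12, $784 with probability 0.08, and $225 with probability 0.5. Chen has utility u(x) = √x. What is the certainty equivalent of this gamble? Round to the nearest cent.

E[u] = 0.3·√400 + 0.12·√1225 + 0.08·√784 + 0.5·√225 = 0.3·20 + 0.12·35 + 0.08·28 + 0.5·15 = 19.94
CE = (19.94)² = 397.6036

$397.60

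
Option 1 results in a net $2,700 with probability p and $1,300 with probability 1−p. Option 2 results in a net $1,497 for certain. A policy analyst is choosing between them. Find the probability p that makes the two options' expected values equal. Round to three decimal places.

p = 0.141

p·2700 + (1−p)·1300 = 1497
1400p + 1300 = 1497
p = (1497 − 1300) / 1400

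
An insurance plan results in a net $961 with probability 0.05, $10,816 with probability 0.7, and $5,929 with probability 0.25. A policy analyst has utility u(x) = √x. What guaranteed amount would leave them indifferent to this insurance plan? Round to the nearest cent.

$8,760.96

E[u] = 0.05·√961 + 0.7·√10816 + 0.25·√5929 = 0.05·31 + 0.7·104 + 0.25·77 = 93.6
CE = (93.6)² = 8760.96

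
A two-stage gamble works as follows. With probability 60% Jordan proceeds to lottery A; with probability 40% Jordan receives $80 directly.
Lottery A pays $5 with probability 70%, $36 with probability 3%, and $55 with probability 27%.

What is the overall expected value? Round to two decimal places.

$43.66

EV(A) = 0.7 × 5 + 0.03 × 36 + 0.27 × 55 = 3.5 + 1.08 + 14.85 = 19.43
Branch B: 80 (certain)
Overall = 0.6 × 19.43 + 0.4 × 80 = 11.658 + 32 = 43.658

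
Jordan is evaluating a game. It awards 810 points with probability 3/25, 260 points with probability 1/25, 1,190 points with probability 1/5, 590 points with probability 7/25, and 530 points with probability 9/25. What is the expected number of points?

701.6 points

EV = 3/25 × 810 + 1/25 × 260 + 1/5 × 1190 + 7/25 × 590 + 9/25 × 530 = 97.2 + 10.4 + 238 + 165.2 + 190.8 = 701.6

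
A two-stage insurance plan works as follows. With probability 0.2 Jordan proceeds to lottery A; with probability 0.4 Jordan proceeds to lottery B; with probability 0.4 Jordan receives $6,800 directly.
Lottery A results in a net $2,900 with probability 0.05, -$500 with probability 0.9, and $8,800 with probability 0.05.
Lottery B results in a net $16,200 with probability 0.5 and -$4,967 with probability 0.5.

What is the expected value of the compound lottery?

EV(A) = 0.05 × 2900 + 0.9 × (-500) + 0.05 × 8800 = 145 − 450 + 440 = 135
EV(B) = 0.5 × 16200 + 0.5 × (-4967) = 8100 − 2483.5 = 5616.5
Branch C: 6800 (certain)
Overall = 0.2 × 135 + 0.4 × 5616.5 + 0.4 × 6800 = 27 + 2246.6 + 2720 = 4993.6

$4,993.60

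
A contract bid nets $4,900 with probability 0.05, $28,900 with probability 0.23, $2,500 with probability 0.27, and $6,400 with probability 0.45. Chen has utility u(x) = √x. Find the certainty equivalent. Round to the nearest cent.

E[u] = 0.05·√4900 + 0.23·√28900 + 0.27·√2500 + 0.45·√6400 = 0.05·70 + 0.23·170 + 0.27·50 + 0.45·80 = 92.1
CE = (92.1)² = 8482.41

$8,482.41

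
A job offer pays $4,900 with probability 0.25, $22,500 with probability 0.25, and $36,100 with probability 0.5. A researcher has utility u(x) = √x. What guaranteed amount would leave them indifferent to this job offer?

E[u] = 0.25·√4900 + 0.25·√22500 + 0.5·√36100 = 0.25·70 + 0.25·150 + 0.5·190 = 150
CE = (150)² = 22500

$22,500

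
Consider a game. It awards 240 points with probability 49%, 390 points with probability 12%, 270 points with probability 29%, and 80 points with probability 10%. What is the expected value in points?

250.7 points

EV = 0.49 × 240 + 0.12 × 390 + 0.29 × 270 + 0.1 × 80 = 117.6 + 46.8 + 78.3 + 8 = 250.7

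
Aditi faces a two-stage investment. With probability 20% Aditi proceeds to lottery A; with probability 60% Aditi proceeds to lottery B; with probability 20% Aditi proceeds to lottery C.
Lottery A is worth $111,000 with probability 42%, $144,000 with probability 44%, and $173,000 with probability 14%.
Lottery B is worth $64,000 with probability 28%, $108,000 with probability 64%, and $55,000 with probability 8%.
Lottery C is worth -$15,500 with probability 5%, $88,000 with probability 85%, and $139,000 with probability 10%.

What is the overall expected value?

EV(A) = 0.42 × 111000 + 0.44 × 144000 + 0.14 × 173000 = 46620 + 63360 + 24220 = 134200
EV(B) = 0.28 × 64000 + 0.64 × 108000 + 0.08 × 55000 = 17920 + 69120 + 4400 = 91440
EV(C) = 0.05 × (-15500) + 0.85 × 88000 + 0.1 × 139000 = -775 + 74800 + 13900 = 87925
Overall = 0.2 × 134200 + 0.6 × 91440 + 0.2 × 87925 = 26840 + 54864 + 17585 = 99289

$99,289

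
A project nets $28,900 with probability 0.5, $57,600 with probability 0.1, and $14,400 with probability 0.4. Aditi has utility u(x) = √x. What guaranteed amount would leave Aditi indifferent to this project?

E[u] = 0.5·√28900 + 0.1·√57600 + 0.4·√14400 = 0.5·170 + 0.1·240 + 0.4·120 = 157
CE = (157)² = 24649

$24,649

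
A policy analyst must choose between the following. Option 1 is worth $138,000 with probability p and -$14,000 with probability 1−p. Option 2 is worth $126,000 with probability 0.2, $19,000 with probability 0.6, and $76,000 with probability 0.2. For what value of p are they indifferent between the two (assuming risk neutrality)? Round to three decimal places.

p = 0.433

EV(Option 2) = 0.2 × 126000 + 0.6 × 19000 + 0.2 × 76000 = 25200 + 11400 + 15200 = 51800
p·138000 + (1−p)·(-14000) = 51800
152000p − 14000 = 51800
p = (51800 + 14000) / 152000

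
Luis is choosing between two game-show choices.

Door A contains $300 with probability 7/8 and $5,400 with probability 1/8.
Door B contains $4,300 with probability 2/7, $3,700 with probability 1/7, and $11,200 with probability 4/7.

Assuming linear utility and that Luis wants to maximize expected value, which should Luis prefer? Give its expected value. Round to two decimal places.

Door B ($8,157.14)

Door A = 7/8 × 300 + 1/8 × 5400 = 262.5 + 675 = 937.5
Door B = 2/7 × 4300 + 1/7 × 3700 + 4/7 × 11200 = 1228.5714 + 528.5714 + 6400 = 8157.1429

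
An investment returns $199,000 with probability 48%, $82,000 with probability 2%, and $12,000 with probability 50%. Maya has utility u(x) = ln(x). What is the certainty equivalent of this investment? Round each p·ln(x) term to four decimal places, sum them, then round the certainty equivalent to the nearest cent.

$48,006.90

E[u] = 0.48·ln(199000) + 0.02·ln(82000) + 0.5·ln(12000) = 5.8565 + 0.2263 + 4.6963 = 10.7791
CE = e^10.7791 ≈ 48006.90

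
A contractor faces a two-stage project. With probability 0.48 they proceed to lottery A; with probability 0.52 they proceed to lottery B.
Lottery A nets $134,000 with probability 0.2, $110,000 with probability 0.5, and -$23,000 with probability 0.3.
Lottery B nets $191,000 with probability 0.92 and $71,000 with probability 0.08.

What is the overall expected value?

EV(A) = 0.2 × 134000 + 0.5 × 110000 + 0.3 × (-23000) = 26800 + 55000 − 6900 = 74900
EV(B) = 0.92 × 191000 + 0.08 × 71000 = 175720 + 5680 = 181400
Overall = 0.48 × 74900 + 0.52 × 181400 = 35952 + 94328 = 130280

$130,280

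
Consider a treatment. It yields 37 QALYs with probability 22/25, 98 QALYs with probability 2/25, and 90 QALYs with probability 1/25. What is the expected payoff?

44 QALYs

EV = 22/25 × 37 + 2/25 × 98 + 1/25 × 90 = 32.56 + 7.84 + 3.6 = 44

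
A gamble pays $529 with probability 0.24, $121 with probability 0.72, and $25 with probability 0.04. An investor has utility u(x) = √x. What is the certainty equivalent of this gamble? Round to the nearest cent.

E[u] = 0.24·√529 + 0.72·√121 + 0.04·√25 = 0.24·23 + 0.72·11 + 0.04·5 = 13.64
CE = (13.64)² = 186.0496

$186.05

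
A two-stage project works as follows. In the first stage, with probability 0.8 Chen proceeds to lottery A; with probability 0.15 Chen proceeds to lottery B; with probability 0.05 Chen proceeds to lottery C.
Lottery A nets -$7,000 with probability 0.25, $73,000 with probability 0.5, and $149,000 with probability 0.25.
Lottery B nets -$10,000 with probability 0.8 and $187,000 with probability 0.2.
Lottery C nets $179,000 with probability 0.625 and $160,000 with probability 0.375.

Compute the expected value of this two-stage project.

$70,603.75

EV(A) = 0.25 × (-7000) + 0.5 × 73000 + 0.25 × 149000 = -1750 + 36500 + 37250 = 72000
EV(B) = 0.8 × (-10000) + 0.2 × 187000 = -8000 + 37400 = 29400
EV(C) = 0.625 × 179000 + 0.375 × 160000 = 111875 + 60000 = 171875
Overall = 0.8 × 72000 + 0.15 × 29400 + 0.05 × 171875 = 57600 + 4410 + 8593.75 = 70603.75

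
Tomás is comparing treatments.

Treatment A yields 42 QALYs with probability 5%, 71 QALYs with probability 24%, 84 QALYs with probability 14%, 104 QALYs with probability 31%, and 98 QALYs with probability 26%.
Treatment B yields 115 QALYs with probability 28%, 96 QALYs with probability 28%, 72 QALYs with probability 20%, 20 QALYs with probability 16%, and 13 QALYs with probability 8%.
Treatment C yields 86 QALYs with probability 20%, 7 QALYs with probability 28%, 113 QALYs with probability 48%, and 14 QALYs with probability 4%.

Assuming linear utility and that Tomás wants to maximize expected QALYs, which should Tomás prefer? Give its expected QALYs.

Treatment A (88.62 QALYs)

Treatment A = 0.05 × 42 + 0.24 × 71 + 0.14 × 84 + 0.31 × 104 + 0.26 × 98 = 2.1 + 17.04 + 11.76 + 32.24 + 25.48 = 88.62
Treatment B = 0.28 × 115 + 0.28 × 96 + 0.2 × 72 + 0.16 × 20 + 0.08 × 13 = 32.2 + 26.88 + 14.4 + 3.2 + 1.04 = 77.72
Treatment C = 0.2 × 86 + 0.28 × 7 + 0.48 × 113 + 0.04 × 14 = 17.2 + 1.96 + 54.24 + 0.56 = 73.96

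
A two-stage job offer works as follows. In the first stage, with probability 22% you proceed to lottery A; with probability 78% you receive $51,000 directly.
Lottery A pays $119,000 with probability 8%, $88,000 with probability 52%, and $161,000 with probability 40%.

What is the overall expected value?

$66,109.60

EV(A) = 0.08 × 119000 + 0.52 × 88000 + 0.4 × 161000 = 9520 + 45760 + 64400 = 119680
Branch B: 51000 (certain)
Overall = 0.22 × 119680 + 0.78 × 51000 = 26329.6 + 39780 = 66109.6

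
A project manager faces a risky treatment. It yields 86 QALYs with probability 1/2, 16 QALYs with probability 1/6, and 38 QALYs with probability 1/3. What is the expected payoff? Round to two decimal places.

EV = 1/2 × 86 + 1/6 × 16 + 1/3 × 38 = 43 + 2.6667 + 12.6667 = 58.3333

58.33 QALYs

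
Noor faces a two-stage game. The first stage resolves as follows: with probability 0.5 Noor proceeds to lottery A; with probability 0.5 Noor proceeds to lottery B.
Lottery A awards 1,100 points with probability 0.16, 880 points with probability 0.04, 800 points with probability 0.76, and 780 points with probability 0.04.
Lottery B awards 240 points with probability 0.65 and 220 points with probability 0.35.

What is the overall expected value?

541.7 points

EV(A) = 0.16 × 1100 + 0.04 × 880 + 0.76 × 800 + 0.04 × 780 = 176 + 35.2 + 608 + 31.2 = 850.4
EV(B) = 0.65 × 240 + 0.35 × 220 = 156 + 77 = 233
Overall = 0.5 × 850.4 + 0.5 × 233 = 425.2 + 116.5 = 541.7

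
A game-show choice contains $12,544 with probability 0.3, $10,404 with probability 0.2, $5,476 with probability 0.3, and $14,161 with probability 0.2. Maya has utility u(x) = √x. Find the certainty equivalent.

$10,000

E[u] = 0.3·√12544 + 0.2·√10404 + 0.3·√5476 + 0.2·√14161 = 0.3·112 + 0.2·102 + 0.3·74 + 0.2·119 = 100
CE = (100)² = 10000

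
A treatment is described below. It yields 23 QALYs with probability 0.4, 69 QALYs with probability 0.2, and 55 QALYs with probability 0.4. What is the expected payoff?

EV = 0.4 × 23 + 0.2 × 69 + 0.4 × 55 = 9.2 + 13.8 + 22 = 45

45 QALYs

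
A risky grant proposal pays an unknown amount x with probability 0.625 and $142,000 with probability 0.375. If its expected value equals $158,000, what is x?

0.625·x + 0.375·142000 = 158000
0.625·x = 158000 − 53250 = 104750
x = 104750 / 0.625 = 167600

x = $167,600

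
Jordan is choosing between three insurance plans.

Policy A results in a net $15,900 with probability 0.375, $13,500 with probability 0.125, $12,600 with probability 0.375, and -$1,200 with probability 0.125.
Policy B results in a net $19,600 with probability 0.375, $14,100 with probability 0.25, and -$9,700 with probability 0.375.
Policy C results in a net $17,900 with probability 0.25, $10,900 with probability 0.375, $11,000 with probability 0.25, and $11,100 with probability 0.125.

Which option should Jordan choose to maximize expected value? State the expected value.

Policy A = 0.375 × 15900 + 0.125 × 13500 + 0.375 × 12600 + 0.125 × (-1200) = 5962.5 + 1687.5 + 4725 − 150 = 12225
Policy B = 0.375 × 19600 + 0.25 × 14100 + 0.375 × (-9700) = 7350 + 3525 − 3637.5 = 7237.5
Policy C = 0.25 × 17900 + 0.375 × 10900 + 0.25 × 11000 + 0.125 × 11100 = 4475 + 4087.5 + 2750 + 1387.5 = 12700

Policy C ($12,700)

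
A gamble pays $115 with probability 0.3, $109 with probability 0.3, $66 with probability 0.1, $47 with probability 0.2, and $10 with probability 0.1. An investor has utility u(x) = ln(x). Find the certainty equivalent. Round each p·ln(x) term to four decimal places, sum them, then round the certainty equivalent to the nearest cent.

$70.12

E[u] = 0.3·ln(115) + 0.3·ln(109) + 0.1·ln(66) + 0.2·ln(47) + 0.1·ln(10) = 1.4235 + 1.4074 + 0.4190 + 0.7700 + 0.2303 = 4.2502
CE = e^4.2502 ≈ 70.12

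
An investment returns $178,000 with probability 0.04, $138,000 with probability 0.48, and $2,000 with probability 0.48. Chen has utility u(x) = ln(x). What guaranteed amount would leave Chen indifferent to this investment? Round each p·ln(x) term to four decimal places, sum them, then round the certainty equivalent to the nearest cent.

E[u] = 0.04·ln(178000) + 0.48·ln(138000) + 0.48·ln(2000) = 0.4836 + 5.6808 + 3.6484 = 9.8128
CE = e^9.8128 ≈ 18266.06

$18,266.06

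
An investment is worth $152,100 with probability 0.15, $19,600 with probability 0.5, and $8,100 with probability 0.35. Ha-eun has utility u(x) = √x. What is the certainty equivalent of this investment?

$25,600

E[u] = 0.15·√152100 + 0.5·√19600 + 0.35·√8100 = 0.15·390 + 0.5·140 + 0.35·90 = 160
CE = (160)² = 25600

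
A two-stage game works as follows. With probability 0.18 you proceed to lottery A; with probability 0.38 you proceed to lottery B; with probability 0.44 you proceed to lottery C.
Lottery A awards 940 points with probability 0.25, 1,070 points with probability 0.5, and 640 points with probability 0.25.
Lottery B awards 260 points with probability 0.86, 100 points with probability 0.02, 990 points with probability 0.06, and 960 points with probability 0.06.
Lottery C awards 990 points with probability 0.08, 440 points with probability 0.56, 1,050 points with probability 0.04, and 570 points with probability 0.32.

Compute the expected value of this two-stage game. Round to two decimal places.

539.59 points

EV(A) = 0.25 × 940 + 0.5 × 1070 + 0.25 × 640 = 235 + 535 + 160 = 930
EV(B) = 0.86 × 260 + 0.02 × 100 + 0.06 × 990 + 0.06 × 960 = 223.6 + 2 + 59.4 + 57.6 = 342.6
EV(C) = 0.08 × 990 + 0.56 × 440 + 0.04 × 1050 + 0.32 × 570 = 79.2 + 246.4 + 42 + 182.4 = 550
Overall = 0.18 × 930 + 0.38 × 342.6 + 0.44 × 550 = 167.4 + 130.188 + 242 = 539.588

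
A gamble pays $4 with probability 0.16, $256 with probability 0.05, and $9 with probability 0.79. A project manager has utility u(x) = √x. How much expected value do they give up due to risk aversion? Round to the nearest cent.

$8.37

E[u] = 0.16·√4 + 0.05·√256 + 0.79·√9 = 0.16·2 + 0.05·16 + 0.79·3 = 3.49
CE = (3.49)² = 12.1801
Risk premium = EV − CE = 20.55 − 12.1801 = 8.3699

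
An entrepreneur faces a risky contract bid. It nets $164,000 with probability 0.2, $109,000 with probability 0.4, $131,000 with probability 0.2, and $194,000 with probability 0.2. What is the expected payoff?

EV = 0.2 × 164000 + 0.4 × 109000 + 0.2 × 131000 + 0.2 × 194000 = 32800 + 43600 + 26200 + 38800 = 141400

$141,400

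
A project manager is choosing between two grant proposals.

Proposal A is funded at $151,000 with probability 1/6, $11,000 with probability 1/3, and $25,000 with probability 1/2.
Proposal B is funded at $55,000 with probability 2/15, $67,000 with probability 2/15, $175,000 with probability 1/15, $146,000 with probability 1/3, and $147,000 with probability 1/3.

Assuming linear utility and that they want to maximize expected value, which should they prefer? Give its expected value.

Proposal A = 1/6 × 151000 + 1/3 × 11000 + 1/2 × 25000 = 25166.6667 + 3666.6667 + 12500 = 41333.3333
Proposal B = 2/15 × 55000 + 2/15 × 67000 + 1/15 × 175000 + 1/3 × 146000 + 1/3 × 147000 = 7333.3333 + 8933.3333 + 11666.6667 + 48666.6667 + 49000 = 125600

Proposal B ($125,600)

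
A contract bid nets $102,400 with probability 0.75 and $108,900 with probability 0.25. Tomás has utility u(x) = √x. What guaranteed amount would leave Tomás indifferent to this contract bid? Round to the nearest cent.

E[u] = 0.75·√102400 + 0.25·√108900 = 0.75·320 + 0.25·330 = 322.5
CE = (322.5)² = 104006.25

$104,006.25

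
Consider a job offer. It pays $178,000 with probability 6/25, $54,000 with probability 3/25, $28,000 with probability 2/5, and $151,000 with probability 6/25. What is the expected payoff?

$96,640

EV = 6/25 × 178000 + 3/25 × 54000 + 2/5 × 28000 + 6/25 × 151000 = 42720 + 6480 + 11200 + 36240 = 96640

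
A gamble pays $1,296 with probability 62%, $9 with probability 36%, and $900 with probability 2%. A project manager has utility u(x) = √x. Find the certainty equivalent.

$576

E[u] = 0.62·√1296 + 0.36·√9 + 0.02·√900 = 0.62·36 + 0.36·3 + 0.02·30 = 24
CE = (24)² = 576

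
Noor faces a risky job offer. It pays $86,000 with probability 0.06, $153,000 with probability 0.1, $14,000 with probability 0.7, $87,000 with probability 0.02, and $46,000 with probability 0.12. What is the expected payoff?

$37,520

EV = 0.06 × 86000 + 0.1 × 153000 + 0.7 × 14000 + 0.02 × 87000 + 0.12 × 46000 = 5160 + 15300 + 9800 + 1740 + 5520 = 37520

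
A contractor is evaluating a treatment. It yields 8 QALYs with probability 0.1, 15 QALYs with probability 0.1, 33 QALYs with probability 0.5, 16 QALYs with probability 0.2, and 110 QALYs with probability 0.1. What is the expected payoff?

EV = 0.1 × 8 + 0.1 × 15 + 0.5 × 33 + 0.2 × 16 + 0.1 × 110 = 0.8 + 1.5 + 16.5 + 3.2 + 11 = 33

33 QALYs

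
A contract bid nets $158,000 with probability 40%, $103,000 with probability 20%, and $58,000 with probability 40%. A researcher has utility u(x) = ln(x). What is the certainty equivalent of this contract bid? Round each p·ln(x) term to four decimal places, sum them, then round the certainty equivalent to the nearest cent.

E[u] = 0.4·ln(158000) + 0.2·ln(103000) + 0.4·ln(58000) = 4.7881 + 2.3085 + 4.3873 = 11.4839
CE = e^11.4839 ≈ 97139.17

$97,139.17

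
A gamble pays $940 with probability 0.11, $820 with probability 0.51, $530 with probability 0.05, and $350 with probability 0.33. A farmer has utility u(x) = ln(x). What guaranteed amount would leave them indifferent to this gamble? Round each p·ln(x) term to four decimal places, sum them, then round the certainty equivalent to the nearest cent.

$614.86

E[u] = 0.11·ln(940) + 0.51·ln(820) + 0.05·ln(530) + 0.33·ln(350) = 0.7530 + 3.4217 + 0.3136 + 1.9331 = 6.4214
CE = e^6.4214 ≈ 614.86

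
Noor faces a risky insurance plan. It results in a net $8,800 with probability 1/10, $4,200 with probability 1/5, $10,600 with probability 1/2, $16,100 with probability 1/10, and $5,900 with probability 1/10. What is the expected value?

EV = 1/10 × 8800 + 1/5 × 4200 + 1/2 × 10600 + 1/10 × 16100 + 1/10 × 5900 = 880 + 840 + 5300 + 1610 + 590 = 9220

$9,220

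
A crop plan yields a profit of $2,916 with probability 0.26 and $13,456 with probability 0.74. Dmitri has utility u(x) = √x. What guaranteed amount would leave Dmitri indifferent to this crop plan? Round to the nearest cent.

E[u] = 0.26·√2916 + 0.74·√13456 = 0.26·54 + 0.74·116 = 99.88
CE = (99.88)² = 9976.0144

$9,976.01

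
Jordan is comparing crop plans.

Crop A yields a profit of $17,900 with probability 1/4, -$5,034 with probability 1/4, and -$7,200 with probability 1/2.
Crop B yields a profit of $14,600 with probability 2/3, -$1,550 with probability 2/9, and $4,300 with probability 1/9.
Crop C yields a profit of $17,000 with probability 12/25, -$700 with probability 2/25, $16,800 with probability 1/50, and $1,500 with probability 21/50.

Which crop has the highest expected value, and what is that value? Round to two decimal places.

Crop B ($9,866.67)

Crop A = 1/4 × 17900 + 1/4 × (-5034) + 1/2 × (-7200) = 4475 − 1258.5 − 3600 = -383.5
Crop B = 2/3 × 14600 + 2/9 × (-1550) + 1/9 × 4300 = 9733.3333 − 344.4444 + 477.7778 = 9866.6667
Crop C = 12/25 × 17000 + 2/25 × (-700) + 1/50 × 16800 + 21/50 × 1500 = 8160 − 56 + 336 + 630 = 9070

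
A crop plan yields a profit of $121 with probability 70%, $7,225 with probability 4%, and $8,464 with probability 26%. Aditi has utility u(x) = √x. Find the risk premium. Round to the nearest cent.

$1,347.94

E[u] = 0.7·√121 + 0.04·√7225 + 0.26·√8464 = 0.7·11 + 0.04·85 + 0.26·92 = 35.02
CE = (35.02)² = 1226.4004
Risk premium = EV − CE = 2574.34 − 1226.4004 = 1347.9396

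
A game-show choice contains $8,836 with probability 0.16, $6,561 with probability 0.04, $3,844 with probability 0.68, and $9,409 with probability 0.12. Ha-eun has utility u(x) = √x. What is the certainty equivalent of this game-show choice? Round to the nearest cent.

E[u] = 0.16·√8836 + 0.04·√6561 + 0.68·√3844 + 0.12·√9409 = 0.16·94 + 0.04·81 + 0.68·62 + 0.12·97 = 72.08
CE = (72.08)² = 5195.5264

$5,195.53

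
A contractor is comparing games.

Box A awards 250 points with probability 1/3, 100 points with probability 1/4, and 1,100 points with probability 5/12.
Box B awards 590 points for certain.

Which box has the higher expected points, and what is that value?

Box B (590 points)

Box A = 1/3 × 250 + 1/4 × 100 + 5/12 × 1100 = 83.3333 + 25 + 458.3333 = 566.6667
Box B: 590 (certain)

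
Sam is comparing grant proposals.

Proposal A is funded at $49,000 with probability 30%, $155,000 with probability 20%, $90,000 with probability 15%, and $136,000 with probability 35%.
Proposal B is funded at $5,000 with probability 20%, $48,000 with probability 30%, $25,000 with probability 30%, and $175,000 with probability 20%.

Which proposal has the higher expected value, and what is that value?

Proposal A = 0.3 × 49000 + 0.2 × 155000 + 0.15 × 90000 + 0.35 × 136000 = 14700 + 31000 + 13500 + 47600 = 106800
Proposal B = 0.2 × 5000 + 0.3 × 48000 + 0.3 × 25000 + 0.2 × 175000 = 1000 + 14400 + 7500 + 35000 = 57900

Proposal A ($106,800)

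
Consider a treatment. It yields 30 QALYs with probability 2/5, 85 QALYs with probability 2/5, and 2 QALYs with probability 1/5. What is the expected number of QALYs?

EV = 2/5 × 30 + 2/5 × 85 + 1/5 × 2 = 12 + 34 + 0.4 = 46.4

46.4 QALYs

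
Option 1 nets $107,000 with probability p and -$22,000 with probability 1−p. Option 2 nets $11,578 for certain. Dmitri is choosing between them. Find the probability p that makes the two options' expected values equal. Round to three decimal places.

p·107000 + (1−p)·(-22000) = 11578
129000p − 22000 = 11578
p = (11578 + 22000) / 129000

p = 0.260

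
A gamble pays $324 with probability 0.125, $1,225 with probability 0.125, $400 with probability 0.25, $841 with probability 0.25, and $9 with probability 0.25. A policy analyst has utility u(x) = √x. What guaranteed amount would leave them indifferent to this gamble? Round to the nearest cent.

$385.14

E[u] = 0.125·√324 + 0.125·√1225 + 0.25·√400 + 0.25·√841 + 0.25·√9 = 0.125·18 + 0.125·35 + 0.25·20 + 0.25·29 + 0.25·3 = 19.625
CE = (19.625)² = 385.140625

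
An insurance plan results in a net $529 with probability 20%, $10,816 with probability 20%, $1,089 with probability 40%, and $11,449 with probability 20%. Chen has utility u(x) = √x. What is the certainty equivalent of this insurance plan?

$3,600

E[u] = 0.2·√529 + 0.2·√10816 + 0.4·√1089 + 0.2·√11449 = 0.2·23 + 0.2·104 + 0.4·33 + 0.2·107 = 60
CE = (60)² = 3600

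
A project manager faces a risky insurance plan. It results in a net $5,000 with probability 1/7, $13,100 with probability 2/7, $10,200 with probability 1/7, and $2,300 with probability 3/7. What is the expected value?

EV = 1/7 × 5000 + 2/7 × 13100 + 1/7 × 10200 + 3/7 × 2300 = 714.2857 + 3742.8571 + 1457.1429 + 985.7143 = 6900

$6,900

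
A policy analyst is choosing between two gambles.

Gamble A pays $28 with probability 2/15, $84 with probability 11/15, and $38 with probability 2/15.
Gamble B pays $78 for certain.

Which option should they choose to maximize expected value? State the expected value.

Gamble B ($78)

Gamble A = 2/15 × 28 + 11/15 × 84 + 2/15 × 38 = 3.7333 + 61.6 + 5.0667 = 70.4
Gamble B: 78 (certain)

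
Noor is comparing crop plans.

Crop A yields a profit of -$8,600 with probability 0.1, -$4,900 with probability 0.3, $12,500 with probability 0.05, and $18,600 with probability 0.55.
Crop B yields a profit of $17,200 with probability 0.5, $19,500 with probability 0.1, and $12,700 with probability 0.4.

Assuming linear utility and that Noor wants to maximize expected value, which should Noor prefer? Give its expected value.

Crop A = 0.1 × (-8600) + 0.3 × (-4900) + 0.05 × 12500 + 0.55 × 18600 = -860 − 1470 + 625 + 10230 = 8525
Crop B = 0.5 × 17200 + 0.1 × 19500 + 0.4 × 12700 = 8600 + 1950 + 5080 = 15630

Crop B ($15,630)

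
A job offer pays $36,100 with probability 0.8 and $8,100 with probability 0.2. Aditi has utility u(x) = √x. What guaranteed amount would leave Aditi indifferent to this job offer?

E[u] = 0.8·√36100 + 0.2·√8100 = 0.8·190 + 0.2·90 = 170
CE = (170)² = 28900

$28,900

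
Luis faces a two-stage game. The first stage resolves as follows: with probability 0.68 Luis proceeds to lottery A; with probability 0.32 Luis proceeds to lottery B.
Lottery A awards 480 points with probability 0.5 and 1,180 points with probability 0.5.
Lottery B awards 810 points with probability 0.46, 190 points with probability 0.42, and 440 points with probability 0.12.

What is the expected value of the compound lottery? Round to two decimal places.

EV(A) = 0.5 × 480 + 0.5 × 1180 = 240 + 590 = 830
EV(B) = 0.46 × 810 + 0.42 × 190 + 0.12 × 440 = 372.6 + 79.8 + 52.8 = 505.2
Overall = 0.68 × 830 + 0.32 × 505.2 = 564.4 + 161.664 = 726.064

726.06 points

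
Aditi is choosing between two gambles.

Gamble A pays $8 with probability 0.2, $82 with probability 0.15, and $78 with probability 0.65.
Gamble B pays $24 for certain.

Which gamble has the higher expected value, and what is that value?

Gamble A = 0.2 × 8 + 0.15 × 82 + 0.65 × 78 = 1.6 + 12.3 + 50.7 = 64.6
Gamble B: 24 (certain)

Gamble A ($64.60)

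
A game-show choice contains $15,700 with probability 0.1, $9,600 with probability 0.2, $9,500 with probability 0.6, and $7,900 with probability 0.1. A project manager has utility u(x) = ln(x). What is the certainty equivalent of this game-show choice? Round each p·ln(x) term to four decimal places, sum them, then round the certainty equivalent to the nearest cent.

$9,827.11

E[u] = 0.1·ln(15700) + 0.2·ln(9600) + 0.6·ln(9500) + 0.1·ln(7900) = 0.9661 + 1.8339 + 5.4954 + 0.8975 = 9.1929
CE = e^9.1929 ≈ 9827.11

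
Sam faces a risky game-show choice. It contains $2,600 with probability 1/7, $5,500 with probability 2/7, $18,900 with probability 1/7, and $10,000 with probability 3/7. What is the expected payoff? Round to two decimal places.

$8,928.57

EV = 1/7 × 2600 + 2/7 × 5500 + 1/7 × 18900 + 3/7 × 10000 = 371.4286 + 1571.4286 + 2700 + 4285.7143 = 8928.5714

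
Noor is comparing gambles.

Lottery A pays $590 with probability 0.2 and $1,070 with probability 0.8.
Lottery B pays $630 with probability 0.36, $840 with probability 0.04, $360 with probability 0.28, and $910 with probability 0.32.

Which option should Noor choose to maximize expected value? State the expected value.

Lottery A = 0.2 × 590 + 0.8 × 1070 = 118 + 856 = 974
Lottery B = 0.36 × 630 + 0.04 × 840 + 0.28 × 360 + 0.32 × 910 = 226.8 + 33.6 + 100.8 + 291.2 = 652.4

Lottery A ($974)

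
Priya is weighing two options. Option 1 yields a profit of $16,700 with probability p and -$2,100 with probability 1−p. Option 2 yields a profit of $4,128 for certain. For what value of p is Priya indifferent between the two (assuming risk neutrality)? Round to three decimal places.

p = 0.331

p·16700 + (1−p)·(-2100) = 4128
18800p − 2100 = 4128
p = (4128 + 2100) / 18800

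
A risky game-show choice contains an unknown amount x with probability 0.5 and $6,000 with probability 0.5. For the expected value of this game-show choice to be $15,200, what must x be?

0.5·x + 0.5·6000 = 15200
0.5·x = 15200 − 3000 = 12200
x = 12200 / 0.5 = 24400

x = $24,400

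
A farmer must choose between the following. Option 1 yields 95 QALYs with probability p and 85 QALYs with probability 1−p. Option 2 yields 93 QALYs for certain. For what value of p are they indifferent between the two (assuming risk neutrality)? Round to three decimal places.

p = 0.800

p·95 + (1−p)·85 = 93
10p + 85 = 93
p = (93 − 85) / 10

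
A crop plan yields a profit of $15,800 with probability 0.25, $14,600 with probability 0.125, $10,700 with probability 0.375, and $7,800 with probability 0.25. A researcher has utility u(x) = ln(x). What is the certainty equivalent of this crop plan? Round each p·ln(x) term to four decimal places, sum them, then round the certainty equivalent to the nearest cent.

E[u] = 0.25·ln(15800) + 0.125·ln(14600) + 0.375·ln(10700) + 0.25·ln(7800) = 2.4169 + 1.1986 + 3.4792 + 2.2405 = 9.3352
CE = e^9.3352 ≈ 11329.89

$11,329.89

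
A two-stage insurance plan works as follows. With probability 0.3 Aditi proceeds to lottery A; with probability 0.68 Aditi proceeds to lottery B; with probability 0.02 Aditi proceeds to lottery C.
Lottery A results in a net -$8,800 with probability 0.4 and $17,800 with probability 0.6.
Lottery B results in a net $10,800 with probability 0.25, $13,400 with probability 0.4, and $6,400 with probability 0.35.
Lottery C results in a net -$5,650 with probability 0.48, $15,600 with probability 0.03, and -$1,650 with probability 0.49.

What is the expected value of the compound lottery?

$9,090.95

EV(A) = 0.4 × (-8800) + 0.6 × 17800 = -3520 + 10680 = 7160
EV(B) = 0.25 × 10800 + 0.4 × 13400 + 0.35 × 6400 = 2700 + 5360 + 2240 = 10300
EV(C) = 0.48 × (-5650) + 0.03 × 15600 + 0.49 × (-1650) = -2712 + 468 − 808.5 = -3052.5
Overall = 0.3 × 7160 + 0.68 × 10300 + 0.02 × (-3052.5) = 2148 + 7004 − 61.05 = 9090.95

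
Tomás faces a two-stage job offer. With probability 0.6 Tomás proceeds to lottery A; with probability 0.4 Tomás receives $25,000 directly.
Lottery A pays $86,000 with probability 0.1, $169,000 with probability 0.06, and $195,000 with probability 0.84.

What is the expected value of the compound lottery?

EV(A) = 0.1 × 86000 + 0.06 × 169000 + 0.84 × 195000 = 8600 + 10140 + 163800 = 182540
Branch B: 25000 (certain)
Overall = 0.6 × 182540 + 0.4 × 25000 = 109524 + 10000 = 119524

$119,524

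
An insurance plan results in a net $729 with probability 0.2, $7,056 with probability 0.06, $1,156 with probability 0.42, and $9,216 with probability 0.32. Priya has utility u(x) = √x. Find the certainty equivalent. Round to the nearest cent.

$3,073.59

E[u] = 0.2·√729 + 0.06·√7056 + 0.42·√1156 + 0.32·√9216 = 0.2·27 + 0.06·84 + 0.42·34 + 0.32·96 = 55.44
CE = (55.44)² = 3073.5936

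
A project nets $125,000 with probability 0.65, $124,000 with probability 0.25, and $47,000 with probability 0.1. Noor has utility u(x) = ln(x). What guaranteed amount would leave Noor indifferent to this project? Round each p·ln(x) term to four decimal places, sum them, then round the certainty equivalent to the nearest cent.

$113,119.49

E[u] = 0.65·ln(125000) + 0.25·ln(124000) + 0.1·ln(47000) = 7.6284 + 2.9320 + 1.0758 = 11.6362
CE = e^11.6362 ≈ 113119.49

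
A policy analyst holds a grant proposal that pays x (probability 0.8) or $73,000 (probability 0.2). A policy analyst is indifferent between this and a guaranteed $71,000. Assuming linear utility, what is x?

x = $70,500

0.8·x + 0.2·73000 = 71000
0.8·x = 71000 − 14600 = 56400
x = 56400 / 0.8 = 70500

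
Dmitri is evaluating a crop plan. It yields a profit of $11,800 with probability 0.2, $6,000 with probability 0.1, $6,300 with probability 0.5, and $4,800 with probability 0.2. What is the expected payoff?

EV = 0.2 × 11800 + 0.1 × 6000 + 0.5 × 6300 + 0.2 × 4800 = 2360 + 600 + 3150 + 960 = 7070

$7,070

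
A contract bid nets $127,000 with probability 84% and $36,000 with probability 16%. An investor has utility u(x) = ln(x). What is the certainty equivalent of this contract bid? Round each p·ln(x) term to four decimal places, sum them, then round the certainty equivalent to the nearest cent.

$103,797.79

E[u] = 0.84·ln(127000) + 0.16·ln(36000) = 9.8716 + 1.6786 = 11.5502
CE = e^11.5502 ≈ 103797.79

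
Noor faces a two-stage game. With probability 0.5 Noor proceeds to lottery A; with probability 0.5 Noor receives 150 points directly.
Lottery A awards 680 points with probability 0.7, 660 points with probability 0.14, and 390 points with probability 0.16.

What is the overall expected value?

EV(A) = 0.7 × 680 + 0.14 × 660 + 0.16 × 390 = 476 + 92.4 + 62.4 = 630.8
Branch B: 150 (certain)
Overall = 0.5 × 630.8 + 0.5 × 150 = 315.4 + 75 = 390.4

390.4 points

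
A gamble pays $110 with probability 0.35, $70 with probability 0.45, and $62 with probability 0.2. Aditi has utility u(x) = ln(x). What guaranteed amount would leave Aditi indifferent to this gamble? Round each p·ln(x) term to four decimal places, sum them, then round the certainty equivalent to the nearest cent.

E[u] = 0.35·ln(110) + 0.45·ln(70) + 0.2·ln(62) = 1.6452 + 1.9118 + 0.8254 = 4.3824
CE = e^4.3824 ≈ 80.03

$80.03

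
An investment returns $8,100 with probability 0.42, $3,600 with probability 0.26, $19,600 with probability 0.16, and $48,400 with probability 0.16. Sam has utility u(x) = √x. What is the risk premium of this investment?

$2,897

E[u] = 0.42·√8100 + 0.26·√3600 + 0.16·√19600 + 0.16·√48400 = 0.42·90 + 0.26·60 + 0.16·140 + 0.16·220 = 111
CE = (111)² = 12321
Risk premium = EV − CE = 15218 − 12321 = 2897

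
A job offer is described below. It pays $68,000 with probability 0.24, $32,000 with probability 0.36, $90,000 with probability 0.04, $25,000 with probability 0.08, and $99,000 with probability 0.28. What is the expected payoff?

$61,160

EV = 0.24 × 68000 + 0.36 × 32000 + 0.04 × 90000 + 0.08 × 25000 + 0.28 × 99000 = 16320 + 11520 + 3600 + 2000 + 27720 = 61160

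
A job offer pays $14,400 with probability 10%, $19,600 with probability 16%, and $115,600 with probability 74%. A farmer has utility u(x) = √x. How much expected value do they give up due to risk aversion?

$8,324

E[u] = 0.1·√14400 + 0.16·√19600 + 0.74·√115600 = 0.1·120 + 0.16·140 + 0.74·340 = 286
CE = (286)² = 81796
Risk premium = EV − CE = 90120 − 81796 = 8324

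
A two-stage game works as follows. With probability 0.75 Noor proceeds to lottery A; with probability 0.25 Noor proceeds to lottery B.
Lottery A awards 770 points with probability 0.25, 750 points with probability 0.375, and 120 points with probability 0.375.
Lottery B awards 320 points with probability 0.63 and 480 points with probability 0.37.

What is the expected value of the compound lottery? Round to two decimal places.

EV(A) = 0.25 × 770 + 0.375 × 750 + 0.375 × 120 = 192.5 + 281.25 + 45 = 518.75
EV(B) = 0.63 × 320 + 0.37 × 480 = 201.6 + 177.6 = 379.2
Overall = 0.75 × 518.75 + 0.25 × 379.2 = 389.0625 + 94.8 = 483.8625

483.86 points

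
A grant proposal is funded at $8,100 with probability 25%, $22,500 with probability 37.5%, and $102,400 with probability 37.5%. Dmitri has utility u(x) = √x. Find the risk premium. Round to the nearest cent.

E[u] = 0.25·√8100 + 0.375·√22500 + 0.375·√102400 = 0.25·90 + 0.375·150 + 0.375·320 = 198.75
CE = (198.75)² = 39501.5625
Risk premium = EV − CE = 48862.5 − 39501.5625 = 9360.9375

$9,360.94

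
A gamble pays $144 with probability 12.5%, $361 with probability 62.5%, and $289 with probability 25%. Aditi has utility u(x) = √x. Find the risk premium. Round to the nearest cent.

$5.23

E[u] = 0.125·√144 + 0.625·√361 + 0.25·√289 = 0.125·12 + 0.625·19 + 0.25·17 = 17.625
CE = (17.625)² = 310.640625
Risk premium = EV − CE = 315.875 − 310.640625 = 5.234375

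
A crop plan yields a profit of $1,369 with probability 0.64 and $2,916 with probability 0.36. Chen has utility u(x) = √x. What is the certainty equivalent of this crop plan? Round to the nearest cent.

$1,859.33

E[u] = 0.64·√1369 + 0.36·√2916 = 0.64·37 + 0.36·54 = 43.12
CE = (43.12)² = 1859.3344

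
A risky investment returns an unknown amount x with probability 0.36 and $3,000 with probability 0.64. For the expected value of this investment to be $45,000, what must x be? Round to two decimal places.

0.36·x + 0.64·3000 = 45000
0.36·x = 45000 − 1920 = 43080
x = 43080 / 0.36 = 119666.6667

x = $119,666.67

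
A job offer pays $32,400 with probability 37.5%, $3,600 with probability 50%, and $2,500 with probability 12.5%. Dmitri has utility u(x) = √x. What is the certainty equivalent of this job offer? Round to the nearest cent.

$10,764.06

E[u] = 0.375·√32400 + 0.5·√3600 + 0.125·√2500 = 0.375·180 + 0.5·60 + 0.125·50 = 103.75
CE = (103.75)² = 10764.0625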